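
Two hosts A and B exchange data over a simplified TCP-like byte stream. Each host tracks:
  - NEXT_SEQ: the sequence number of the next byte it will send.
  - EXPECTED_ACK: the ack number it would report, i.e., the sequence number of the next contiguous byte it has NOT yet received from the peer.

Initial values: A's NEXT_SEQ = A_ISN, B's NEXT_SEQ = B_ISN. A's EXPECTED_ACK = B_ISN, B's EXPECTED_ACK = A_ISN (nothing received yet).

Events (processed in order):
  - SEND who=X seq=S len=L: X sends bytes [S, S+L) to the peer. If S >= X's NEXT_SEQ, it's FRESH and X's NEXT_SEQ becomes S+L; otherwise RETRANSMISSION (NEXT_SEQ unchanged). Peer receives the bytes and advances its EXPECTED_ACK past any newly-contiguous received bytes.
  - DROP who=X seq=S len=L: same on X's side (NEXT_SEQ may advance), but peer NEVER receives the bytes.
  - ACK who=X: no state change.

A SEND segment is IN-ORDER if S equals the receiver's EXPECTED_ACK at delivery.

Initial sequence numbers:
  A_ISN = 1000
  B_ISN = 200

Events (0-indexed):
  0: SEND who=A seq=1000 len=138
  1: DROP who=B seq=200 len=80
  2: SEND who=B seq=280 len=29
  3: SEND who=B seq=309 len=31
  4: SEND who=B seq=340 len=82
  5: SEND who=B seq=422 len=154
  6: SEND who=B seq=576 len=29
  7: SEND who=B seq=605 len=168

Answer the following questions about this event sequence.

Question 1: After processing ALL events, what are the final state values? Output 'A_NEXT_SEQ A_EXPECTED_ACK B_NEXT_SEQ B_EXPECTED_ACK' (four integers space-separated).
Answer: 1138 200 773 1138

Derivation:
After event 0: A_seq=1138 A_ack=200 B_seq=200 B_ack=1138
After event 1: A_seq=1138 A_ack=200 B_seq=280 B_ack=1138
After event 2: A_seq=1138 A_ack=200 B_seq=309 B_ack=1138
After event 3: A_seq=1138 A_ack=200 B_seq=340 B_ack=1138
After event 4: A_seq=1138 A_ack=200 B_seq=422 B_ack=1138
After event 5: A_seq=1138 A_ack=200 B_seq=576 B_ack=1138
After event 6: A_seq=1138 A_ack=200 B_seq=605 B_ack=1138
After event 7: A_seq=1138 A_ack=200 B_seq=773 B_ack=1138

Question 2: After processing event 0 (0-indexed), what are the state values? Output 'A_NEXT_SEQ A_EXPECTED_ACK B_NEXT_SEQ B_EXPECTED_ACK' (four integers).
After event 0: A_seq=1138 A_ack=200 B_seq=200 B_ack=1138

1138 200 200 1138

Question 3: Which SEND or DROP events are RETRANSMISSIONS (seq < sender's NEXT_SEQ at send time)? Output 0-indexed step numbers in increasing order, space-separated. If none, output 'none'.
Step 0: SEND seq=1000 -> fresh
Step 1: DROP seq=200 -> fresh
Step 2: SEND seq=280 -> fresh
Step 3: SEND seq=309 -> fresh
Step 4: SEND seq=340 -> fresh
Step 5: SEND seq=422 -> fresh
Step 6: SEND seq=576 -> fresh
Step 7: SEND seq=605 -> fresh

Answer: none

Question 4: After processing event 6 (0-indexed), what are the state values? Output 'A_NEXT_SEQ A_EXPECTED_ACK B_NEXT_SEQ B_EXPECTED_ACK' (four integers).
After event 0: A_seq=1138 A_ack=200 B_seq=200 B_ack=1138
After event 1: A_seq=1138 A_ack=200 B_seq=280 B_ack=1138
After event 2: A_seq=1138 A_ack=200 B_seq=309 B_ack=1138
After event 3: A_seq=1138 A_ack=200 B_seq=340 B_ack=1138
After event 4: A_seq=1138 A_ack=200 B_seq=422 B_ack=1138
After event 5: A_seq=1138 A_ack=200 B_seq=576 B_ack=1138
After event 6: A_seq=1138 A_ack=200 B_seq=605 B_ack=1138

1138 200 605 1138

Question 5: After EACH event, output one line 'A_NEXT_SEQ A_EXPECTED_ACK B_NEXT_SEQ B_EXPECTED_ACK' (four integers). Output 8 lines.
1138 200 200 1138
1138 200 280 1138
1138 200 309 1138
1138 200 340 1138
1138 200 422 1138
1138 200 576 1138
1138 200 605 1138
1138 200 773 1138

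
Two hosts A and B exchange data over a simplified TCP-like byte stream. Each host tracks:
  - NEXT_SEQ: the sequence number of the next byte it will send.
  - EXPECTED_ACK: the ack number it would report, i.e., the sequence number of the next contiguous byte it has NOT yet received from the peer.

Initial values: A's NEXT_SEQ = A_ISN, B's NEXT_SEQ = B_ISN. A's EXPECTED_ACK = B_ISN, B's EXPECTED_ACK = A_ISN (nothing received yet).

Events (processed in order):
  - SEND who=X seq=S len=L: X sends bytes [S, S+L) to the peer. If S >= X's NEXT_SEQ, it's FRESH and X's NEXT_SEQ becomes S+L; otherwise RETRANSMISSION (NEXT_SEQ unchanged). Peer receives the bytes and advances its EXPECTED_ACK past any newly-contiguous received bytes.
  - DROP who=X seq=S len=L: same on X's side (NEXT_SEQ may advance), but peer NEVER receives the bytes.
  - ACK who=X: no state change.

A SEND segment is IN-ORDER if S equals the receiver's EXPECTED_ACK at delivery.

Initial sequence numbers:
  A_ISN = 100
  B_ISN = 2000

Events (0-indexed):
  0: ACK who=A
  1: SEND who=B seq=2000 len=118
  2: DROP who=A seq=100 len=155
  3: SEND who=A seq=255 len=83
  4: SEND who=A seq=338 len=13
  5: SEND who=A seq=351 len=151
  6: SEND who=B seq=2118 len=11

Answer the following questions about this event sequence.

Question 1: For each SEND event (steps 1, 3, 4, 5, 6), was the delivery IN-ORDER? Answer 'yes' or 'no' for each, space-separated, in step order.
Answer: yes no no no yes

Derivation:
Step 1: SEND seq=2000 -> in-order
Step 3: SEND seq=255 -> out-of-order
Step 4: SEND seq=338 -> out-of-order
Step 5: SEND seq=351 -> out-of-order
Step 6: SEND seq=2118 -> in-order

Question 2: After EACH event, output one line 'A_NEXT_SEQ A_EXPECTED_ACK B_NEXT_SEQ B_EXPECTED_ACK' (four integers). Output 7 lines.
100 2000 2000 100
100 2118 2118 100
255 2118 2118 100
338 2118 2118 100
351 2118 2118 100
502 2118 2118 100
502 2129 2129 100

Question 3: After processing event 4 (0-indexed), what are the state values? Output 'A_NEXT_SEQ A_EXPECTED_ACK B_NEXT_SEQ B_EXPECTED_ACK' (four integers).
After event 0: A_seq=100 A_ack=2000 B_seq=2000 B_ack=100
After event 1: A_seq=100 A_ack=2118 B_seq=2118 B_ack=100
After event 2: A_seq=255 A_ack=2118 B_seq=2118 B_ack=100
After event 3: A_seq=338 A_ack=2118 B_seq=2118 B_ack=100
After event 4: A_seq=351 A_ack=2118 B_seq=2118 B_ack=100

351 2118 2118 100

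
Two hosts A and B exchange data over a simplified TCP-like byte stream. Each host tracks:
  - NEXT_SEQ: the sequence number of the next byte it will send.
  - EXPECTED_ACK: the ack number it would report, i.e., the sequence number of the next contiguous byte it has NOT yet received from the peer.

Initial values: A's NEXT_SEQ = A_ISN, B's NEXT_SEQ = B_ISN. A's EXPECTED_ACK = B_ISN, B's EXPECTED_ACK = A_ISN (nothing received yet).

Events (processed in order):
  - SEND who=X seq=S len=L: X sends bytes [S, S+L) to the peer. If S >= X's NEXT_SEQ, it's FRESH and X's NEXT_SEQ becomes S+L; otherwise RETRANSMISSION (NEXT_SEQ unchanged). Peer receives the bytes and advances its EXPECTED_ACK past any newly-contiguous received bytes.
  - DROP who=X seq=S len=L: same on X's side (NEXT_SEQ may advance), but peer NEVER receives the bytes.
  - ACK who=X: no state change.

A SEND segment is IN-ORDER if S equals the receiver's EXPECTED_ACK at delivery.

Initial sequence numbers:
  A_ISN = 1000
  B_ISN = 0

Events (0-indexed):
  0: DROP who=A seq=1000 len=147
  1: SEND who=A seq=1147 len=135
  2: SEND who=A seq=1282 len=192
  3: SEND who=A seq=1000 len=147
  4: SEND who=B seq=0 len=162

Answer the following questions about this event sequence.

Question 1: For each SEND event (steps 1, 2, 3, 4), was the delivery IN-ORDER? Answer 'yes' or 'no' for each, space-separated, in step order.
Answer: no no yes yes

Derivation:
Step 1: SEND seq=1147 -> out-of-order
Step 2: SEND seq=1282 -> out-of-order
Step 3: SEND seq=1000 -> in-order
Step 4: SEND seq=0 -> in-order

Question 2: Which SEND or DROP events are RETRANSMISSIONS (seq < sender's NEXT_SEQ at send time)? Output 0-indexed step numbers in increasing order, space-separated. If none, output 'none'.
Step 0: DROP seq=1000 -> fresh
Step 1: SEND seq=1147 -> fresh
Step 2: SEND seq=1282 -> fresh
Step 3: SEND seq=1000 -> retransmit
Step 4: SEND seq=0 -> fresh

Answer: 3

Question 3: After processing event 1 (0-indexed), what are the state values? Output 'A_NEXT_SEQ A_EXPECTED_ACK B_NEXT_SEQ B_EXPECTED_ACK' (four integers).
After event 0: A_seq=1147 A_ack=0 B_seq=0 B_ack=1000
After event 1: A_seq=1282 A_ack=0 B_seq=0 B_ack=1000

1282 0 0 1000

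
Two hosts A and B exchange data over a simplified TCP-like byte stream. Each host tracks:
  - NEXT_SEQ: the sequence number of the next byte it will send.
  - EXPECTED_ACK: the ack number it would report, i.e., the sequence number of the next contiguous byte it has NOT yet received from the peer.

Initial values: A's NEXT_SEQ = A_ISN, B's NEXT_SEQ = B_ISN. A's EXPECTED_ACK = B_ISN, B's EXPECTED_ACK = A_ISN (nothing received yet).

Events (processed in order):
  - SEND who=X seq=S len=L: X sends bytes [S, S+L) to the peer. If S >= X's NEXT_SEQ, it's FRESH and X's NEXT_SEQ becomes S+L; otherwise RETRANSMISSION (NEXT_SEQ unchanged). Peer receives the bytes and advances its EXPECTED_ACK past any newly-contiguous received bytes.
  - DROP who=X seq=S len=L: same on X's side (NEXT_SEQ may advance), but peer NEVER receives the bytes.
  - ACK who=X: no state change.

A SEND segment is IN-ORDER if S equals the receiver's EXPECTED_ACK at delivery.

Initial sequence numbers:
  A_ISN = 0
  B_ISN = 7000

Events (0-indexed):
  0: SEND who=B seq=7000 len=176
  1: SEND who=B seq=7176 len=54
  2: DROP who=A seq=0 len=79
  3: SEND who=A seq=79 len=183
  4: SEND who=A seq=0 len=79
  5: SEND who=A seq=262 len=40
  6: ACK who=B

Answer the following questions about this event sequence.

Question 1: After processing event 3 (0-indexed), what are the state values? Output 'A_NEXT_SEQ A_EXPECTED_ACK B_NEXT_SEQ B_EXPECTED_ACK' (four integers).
After event 0: A_seq=0 A_ack=7176 B_seq=7176 B_ack=0
After event 1: A_seq=0 A_ack=7230 B_seq=7230 B_ack=0
After event 2: A_seq=79 A_ack=7230 B_seq=7230 B_ack=0
After event 3: A_seq=262 A_ack=7230 B_seq=7230 B_ack=0

262 7230 7230 0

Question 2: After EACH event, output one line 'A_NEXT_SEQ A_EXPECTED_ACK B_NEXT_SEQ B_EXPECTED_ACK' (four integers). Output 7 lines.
0 7176 7176 0
0 7230 7230 0
79 7230 7230 0
262 7230 7230 0
262 7230 7230 262
302 7230 7230 302
302 7230 7230 302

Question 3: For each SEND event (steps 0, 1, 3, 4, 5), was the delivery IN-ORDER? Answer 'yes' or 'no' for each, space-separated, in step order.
Answer: yes yes no yes yes

Derivation:
Step 0: SEND seq=7000 -> in-order
Step 1: SEND seq=7176 -> in-order
Step 3: SEND seq=79 -> out-of-order
Step 4: SEND seq=0 -> in-order
Step 5: SEND seq=262 -> in-order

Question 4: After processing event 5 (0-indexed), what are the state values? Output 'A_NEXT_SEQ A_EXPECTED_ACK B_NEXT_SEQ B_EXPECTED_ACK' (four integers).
After event 0: A_seq=0 A_ack=7176 B_seq=7176 B_ack=0
After event 1: A_seq=0 A_ack=7230 B_seq=7230 B_ack=0
After event 2: A_seq=79 A_ack=7230 B_seq=7230 B_ack=0
After event 3: A_seq=262 A_ack=7230 B_seq=7230 B_ack=0
After event 4: A_seq=262 A_ack=7230 B_seq=7230 B_ack=262
After event 5: A_seq=302 A_ack=7230 B_seq=7230 B_ack=302

302 7230 7230 302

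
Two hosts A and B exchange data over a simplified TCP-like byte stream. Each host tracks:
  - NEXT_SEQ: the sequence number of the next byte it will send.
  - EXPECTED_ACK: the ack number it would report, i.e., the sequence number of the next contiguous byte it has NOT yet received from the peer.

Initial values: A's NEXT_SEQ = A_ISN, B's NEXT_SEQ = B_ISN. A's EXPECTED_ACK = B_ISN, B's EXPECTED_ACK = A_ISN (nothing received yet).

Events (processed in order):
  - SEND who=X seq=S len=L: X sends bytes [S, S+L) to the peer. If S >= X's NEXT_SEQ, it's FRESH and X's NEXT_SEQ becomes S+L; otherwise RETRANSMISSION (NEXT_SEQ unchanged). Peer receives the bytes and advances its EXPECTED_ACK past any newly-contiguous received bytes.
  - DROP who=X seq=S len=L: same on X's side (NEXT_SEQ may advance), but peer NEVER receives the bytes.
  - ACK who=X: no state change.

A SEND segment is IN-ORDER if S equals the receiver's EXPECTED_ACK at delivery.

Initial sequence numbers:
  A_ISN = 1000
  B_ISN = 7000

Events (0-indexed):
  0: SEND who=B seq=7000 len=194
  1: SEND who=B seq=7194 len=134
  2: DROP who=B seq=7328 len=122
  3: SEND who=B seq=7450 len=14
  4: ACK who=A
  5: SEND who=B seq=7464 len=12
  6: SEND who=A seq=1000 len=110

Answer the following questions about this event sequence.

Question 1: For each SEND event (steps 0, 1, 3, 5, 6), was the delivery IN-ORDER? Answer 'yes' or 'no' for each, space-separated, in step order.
Step 0: SEND seq=7000 -> in-order
Step 1: SEND seq=7194 -> in-order
Step 3: SEND seq=7450 -> out-of-order
Step 5: SEND seq=7464 -> out-of-order
Step 6: SEND seq=1000 -> in-order

Answer: yes yes no no yes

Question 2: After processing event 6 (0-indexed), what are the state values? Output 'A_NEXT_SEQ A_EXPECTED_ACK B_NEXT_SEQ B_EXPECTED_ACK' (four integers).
After event 0: A_seq=1000 A_ack=7194 B_seq=7194 B_ack=1000
After event 1: A_seq=1000 A_ack=7328 B_seq=7328 B_ack=1000
After event 2: A_seq=1000 A_ack=7328 B_seq=7450 B_ack=1000
After event 3: A_seq=1000 A_ack=7328 B_seq=7464 B_ack=1000
After event 4: A_seq=1000 A_ack=7328 B_seq=7464 B_ack=1000
After event 5: A_seq=1000 A_ack=7328 B_seq=7476 B_ack=1000
After event 6: A_seq=1110 A_ack=7328 B_seq=7476 B_ack=1110

1110 7328 7476 1110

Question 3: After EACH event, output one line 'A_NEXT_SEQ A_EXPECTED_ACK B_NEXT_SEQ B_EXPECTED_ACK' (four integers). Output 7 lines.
1000 7194 7194 1000
1000 7328 7328 1000
1000 7328 7450 1000
1000 7328 7464 1000
1000 7328 7464 1000
1000 7328 7476 1000
1110 7328 7476 1110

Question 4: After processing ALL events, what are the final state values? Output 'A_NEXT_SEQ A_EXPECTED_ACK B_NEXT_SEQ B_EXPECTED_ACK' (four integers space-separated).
Answer: 1110 7328 7476 1110

Derivation:
After event 0: A_seq=1000 A_ack=7194 B_seq=7194 B_ack=1000
After event 1: A_seq=1000 A_ack=7328 B_seq=7328 B_ack=1000
After event 2: A_seq=1000 A_ack=7328 B_seq=7450 B_ack=1000
After event 3: A_seq=1000 A_ack=7328 B_seq=7464 B_ack=1000
After event 4: A_seq=1000 A_ack=7328 B_seq=7464 B_ack=1000
After event 5: A_seq=1000 A_ack=7328 B_seq=7476 B_ack=1000
After event 6: A_seq=1110 A_ack=7328 B_seq=7476 B_ack=1110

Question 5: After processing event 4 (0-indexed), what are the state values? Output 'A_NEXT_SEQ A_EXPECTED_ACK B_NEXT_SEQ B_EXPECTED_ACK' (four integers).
After event 0: A_seq=1000 A_ack=7194 B_seq=7194 B_ack=1000
After event 1: A_seq=1000 A_ack=7328 B_seq=7328 B_ack=1000
After event 2: A_seq=1000 A_ack=7328 B_seq=7450 B_ack=1000
After event 3: A_seq=1000 A_ack=7328 B_seq=7464 B_ack=1000
After event 4: A_seq=1000 A_ack=7328 B_seq=7464 B_ack=1000

1000 7328 7464 1000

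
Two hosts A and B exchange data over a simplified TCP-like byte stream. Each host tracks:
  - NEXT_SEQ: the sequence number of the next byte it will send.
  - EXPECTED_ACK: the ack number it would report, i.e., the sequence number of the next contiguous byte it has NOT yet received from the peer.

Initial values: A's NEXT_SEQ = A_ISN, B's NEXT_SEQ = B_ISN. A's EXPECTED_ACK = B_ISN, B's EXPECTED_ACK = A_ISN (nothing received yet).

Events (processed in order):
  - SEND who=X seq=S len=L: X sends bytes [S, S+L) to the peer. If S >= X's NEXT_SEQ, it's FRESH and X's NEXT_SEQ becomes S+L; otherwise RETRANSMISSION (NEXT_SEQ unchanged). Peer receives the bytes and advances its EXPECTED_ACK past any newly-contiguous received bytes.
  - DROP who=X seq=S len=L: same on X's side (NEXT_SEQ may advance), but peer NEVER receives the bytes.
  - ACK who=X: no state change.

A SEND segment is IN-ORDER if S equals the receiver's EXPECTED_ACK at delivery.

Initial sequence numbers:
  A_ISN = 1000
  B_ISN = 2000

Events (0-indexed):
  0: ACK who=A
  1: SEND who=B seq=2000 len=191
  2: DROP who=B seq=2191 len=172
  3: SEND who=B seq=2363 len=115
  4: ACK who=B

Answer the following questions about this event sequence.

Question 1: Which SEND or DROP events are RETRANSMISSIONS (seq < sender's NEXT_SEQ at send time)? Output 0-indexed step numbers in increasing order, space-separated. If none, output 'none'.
Step 1: SEND seq=2000 -> fresh
Step 2: DROP seq=2191 -> fresh
Step 3: SEND seq=2363 -> fresh

Answer: none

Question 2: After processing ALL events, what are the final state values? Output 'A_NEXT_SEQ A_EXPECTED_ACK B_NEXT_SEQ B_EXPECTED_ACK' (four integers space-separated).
After event 0: A_seq=1000 A_ack=2000 B_seq=2000 B_ack=1000
After event 1: A_seq=1000 A_ack=2191 B_seq=2191 B_ack=1000
After event 2: A_seq=1000 A_ack=2191 B_seq=2363 B_ack=1000
After event 3: A_seq=1000 A_ack=2191 B_seq=2478 B_ack=1000
After event 4: A_seq=1000 A_ack=2191 B_seq=2478 B_ack=1000

Answer: 1000 2191 2478 1000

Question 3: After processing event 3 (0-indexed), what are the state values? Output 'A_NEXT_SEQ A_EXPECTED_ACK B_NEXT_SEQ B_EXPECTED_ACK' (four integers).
After event 0: A_seq=1000 A_ack=2000 B_seq=2000 B_ack=1000
After event 1: A_seq=1000 A_ack=2191 B_seq=2191 B_ack=1000
After event 2: A_seq=1000 A_ack=2191 B_seq=2363 B_ack=1000
After event 3: A_seq=1000 A_ack=2191 B_seq=2478 B_ack=1000

1000 2191 2478 1000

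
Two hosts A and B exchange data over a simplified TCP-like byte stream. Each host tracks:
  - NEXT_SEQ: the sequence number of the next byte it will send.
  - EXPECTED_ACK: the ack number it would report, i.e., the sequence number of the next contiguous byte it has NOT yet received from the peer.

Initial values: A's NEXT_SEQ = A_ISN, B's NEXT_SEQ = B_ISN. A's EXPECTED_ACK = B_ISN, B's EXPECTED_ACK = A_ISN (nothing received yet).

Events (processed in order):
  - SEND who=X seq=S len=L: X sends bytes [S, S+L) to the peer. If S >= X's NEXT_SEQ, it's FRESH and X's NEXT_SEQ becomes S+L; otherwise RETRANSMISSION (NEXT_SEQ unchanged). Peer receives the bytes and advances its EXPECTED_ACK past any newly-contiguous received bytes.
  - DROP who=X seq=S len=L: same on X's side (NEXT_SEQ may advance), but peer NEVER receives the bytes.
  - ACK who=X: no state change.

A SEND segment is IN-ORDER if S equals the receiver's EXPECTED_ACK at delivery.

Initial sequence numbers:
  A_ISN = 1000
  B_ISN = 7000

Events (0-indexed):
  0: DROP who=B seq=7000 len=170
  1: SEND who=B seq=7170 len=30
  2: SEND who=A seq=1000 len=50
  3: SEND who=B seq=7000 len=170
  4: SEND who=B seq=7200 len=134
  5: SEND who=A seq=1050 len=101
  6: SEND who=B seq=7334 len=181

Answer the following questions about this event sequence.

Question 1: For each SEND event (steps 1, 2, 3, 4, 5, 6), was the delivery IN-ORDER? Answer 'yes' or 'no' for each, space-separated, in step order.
Answer: no yes yes yes yes yes

Derivation:
Step 1: SEND seq=7170 -> out-of-order
Step 2: SEND seq=1000 -> in-order
Step 3: SEND seq=7000 -> in-order
Step 4: SEND seq=7200 -> in-order
Step 5: SEND seq=1050 -> in-order
Step 6: SEND seq=7334 -> in-order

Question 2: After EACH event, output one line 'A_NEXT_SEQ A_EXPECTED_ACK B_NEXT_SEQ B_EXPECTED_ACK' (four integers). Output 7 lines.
1000 7000 7170 1000
1000 7000 7200 1000
1050 7000 7200 1050
1050 7200 7200 1050
1050 7334 7334 1050
1151 7334 7334 1151
1151 7515 7515 1151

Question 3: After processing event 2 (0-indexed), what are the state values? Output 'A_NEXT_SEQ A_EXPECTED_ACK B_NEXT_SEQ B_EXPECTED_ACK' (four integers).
After event 0: A_seq=1000 A_ack=7000 B_seq=7170 B_ack=1000
After event 1: A_seq=1000 A_ack=7000 B_seq=7200 B_ack=1000
After event 2: A_seq=1050 A_ack=7000 B_seq=7200 B_ack=1050

1050 7000 7200 1050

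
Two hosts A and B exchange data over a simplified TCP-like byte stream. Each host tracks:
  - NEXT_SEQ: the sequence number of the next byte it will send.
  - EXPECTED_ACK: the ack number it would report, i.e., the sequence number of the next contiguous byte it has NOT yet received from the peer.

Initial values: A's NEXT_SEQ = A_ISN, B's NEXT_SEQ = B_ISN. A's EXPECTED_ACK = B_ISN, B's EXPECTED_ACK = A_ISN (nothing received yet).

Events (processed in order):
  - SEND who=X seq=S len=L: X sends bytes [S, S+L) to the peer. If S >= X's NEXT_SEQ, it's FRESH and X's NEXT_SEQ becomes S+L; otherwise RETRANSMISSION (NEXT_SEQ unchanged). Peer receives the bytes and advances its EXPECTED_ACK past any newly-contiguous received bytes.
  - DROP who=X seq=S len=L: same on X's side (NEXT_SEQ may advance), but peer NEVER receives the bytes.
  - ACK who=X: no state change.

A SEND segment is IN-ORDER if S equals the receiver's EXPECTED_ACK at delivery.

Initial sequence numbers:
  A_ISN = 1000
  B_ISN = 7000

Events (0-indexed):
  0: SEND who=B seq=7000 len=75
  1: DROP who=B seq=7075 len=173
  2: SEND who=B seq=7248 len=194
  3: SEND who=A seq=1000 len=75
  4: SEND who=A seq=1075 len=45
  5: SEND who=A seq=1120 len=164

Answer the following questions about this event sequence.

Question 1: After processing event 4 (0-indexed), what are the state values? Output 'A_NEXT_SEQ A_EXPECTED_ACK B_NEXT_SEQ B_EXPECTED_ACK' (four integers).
After event 0: A_seq=1000 A_ack=7075 B_seq=7075 B_ack=1000
After event 1: A_seq=1000 A_ack=7075 B_seq=7248 B_ack=1000
After event 2: A_seq=1000 A_ack=7075 B_seq=7442 B_ack=1000
After event 3: A_seq=1075 A_ack=7075 B_seq=7442 B_ack=1075
After event 4: A_seq=1120 A_ack=7075 B_seq=7442 B_ack=1120

1120 7075 7442 1120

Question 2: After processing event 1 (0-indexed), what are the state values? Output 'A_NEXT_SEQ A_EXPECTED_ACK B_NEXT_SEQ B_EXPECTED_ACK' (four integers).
After event 0: A_seq=1000 A_ack=7075 B_seq=7075 B_ack=1000
After event 1: A_seq=1000 A_ack=7075 B_seq=7248 B_ack=1000

1000 7075 7248 1000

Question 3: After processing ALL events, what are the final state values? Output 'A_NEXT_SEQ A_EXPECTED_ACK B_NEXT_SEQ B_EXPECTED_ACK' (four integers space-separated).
After event 0: A_seq=1000 A_ack=7075 B_seq=7075 B_ack=1000
After event 1: A_seq=1000 A_ack=7075 B_seq=7248 B_ack=1000
After event 2: A_seq=1000 A_ack=7075 B_seq=7442 B_ack=1000
After event 3: A_seq=1075 A_ack=7075 B_seq=7442 B_ack=1075
After event 4: A_seq=1120 A_ack=7075 B_seq=7442 B_ack=1120
After event 5: A_seq=1284 A_ack=7075 B_seq=7442 B_ack=1284

Answer: 1284 7075 7442 1284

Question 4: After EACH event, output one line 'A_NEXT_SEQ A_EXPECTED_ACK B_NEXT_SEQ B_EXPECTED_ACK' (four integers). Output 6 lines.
1000 7075 7075 1000
1000 7075 7248 1000
1000 7075 7442 1000
1075 7075 7442 1075
1120 7075 7442 1120
1284 7075 7442 1284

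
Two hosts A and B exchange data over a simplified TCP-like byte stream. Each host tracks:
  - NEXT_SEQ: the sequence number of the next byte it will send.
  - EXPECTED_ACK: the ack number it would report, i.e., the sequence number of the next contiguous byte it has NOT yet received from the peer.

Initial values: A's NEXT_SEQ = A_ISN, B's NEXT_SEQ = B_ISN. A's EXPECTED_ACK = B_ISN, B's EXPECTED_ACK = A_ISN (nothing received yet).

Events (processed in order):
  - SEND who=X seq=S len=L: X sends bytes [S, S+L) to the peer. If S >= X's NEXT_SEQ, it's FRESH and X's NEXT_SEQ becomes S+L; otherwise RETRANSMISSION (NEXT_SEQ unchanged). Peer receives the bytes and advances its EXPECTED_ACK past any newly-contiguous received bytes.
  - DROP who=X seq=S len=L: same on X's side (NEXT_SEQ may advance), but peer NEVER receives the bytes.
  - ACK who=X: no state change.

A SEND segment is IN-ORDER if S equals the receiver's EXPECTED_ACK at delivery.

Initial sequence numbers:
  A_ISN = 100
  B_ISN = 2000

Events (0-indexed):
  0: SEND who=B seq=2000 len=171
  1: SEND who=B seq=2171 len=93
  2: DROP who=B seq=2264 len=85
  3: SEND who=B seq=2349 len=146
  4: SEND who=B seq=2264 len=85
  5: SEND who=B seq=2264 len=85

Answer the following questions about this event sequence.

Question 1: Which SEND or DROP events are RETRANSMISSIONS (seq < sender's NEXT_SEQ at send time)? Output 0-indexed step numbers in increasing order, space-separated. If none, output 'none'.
Step 0: SEND seq=2000 -> fresh
Step 1: SEND seq=2171 -> fresh
Step 2: DROP seq=2264 -> fresh
Step 3: SEND seq=2349 -> fresh
Step 4: SEND seq=2264 -> retransmit
Step 5: SEND seq=2264 -> retransmit

Answer: 4 5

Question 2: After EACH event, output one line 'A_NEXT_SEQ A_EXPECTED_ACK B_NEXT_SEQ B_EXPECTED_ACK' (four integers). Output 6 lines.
100 2171 2171 100
100 2264 2264 100
100 2264 2349 100
100 2264 2495 100
100 2495 2495 100
100 2495 2495 100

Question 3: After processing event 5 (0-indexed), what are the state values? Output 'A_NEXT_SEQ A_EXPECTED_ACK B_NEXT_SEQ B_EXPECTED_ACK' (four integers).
After event 0: A_seq=100 A_ack=2171 B_seq=2171 B_ack=100
After event 1: A_seq=100 A_ack=2264 B_seq=2264 B_ack=100
After event 2: A_seq=100 A_ack=2264 B_seq=2349 B_ack=100
After event 3: A_seq=100 A_ack=2264 B_seq=2495 B_ack=100
After event 4: A_seq=100 A_ack=2495 B_seq=2495 B_ack=100
After event 5: A_seq=100 A_ack=2495 B_seq=2495 B_ack=100

100 2495 2495 100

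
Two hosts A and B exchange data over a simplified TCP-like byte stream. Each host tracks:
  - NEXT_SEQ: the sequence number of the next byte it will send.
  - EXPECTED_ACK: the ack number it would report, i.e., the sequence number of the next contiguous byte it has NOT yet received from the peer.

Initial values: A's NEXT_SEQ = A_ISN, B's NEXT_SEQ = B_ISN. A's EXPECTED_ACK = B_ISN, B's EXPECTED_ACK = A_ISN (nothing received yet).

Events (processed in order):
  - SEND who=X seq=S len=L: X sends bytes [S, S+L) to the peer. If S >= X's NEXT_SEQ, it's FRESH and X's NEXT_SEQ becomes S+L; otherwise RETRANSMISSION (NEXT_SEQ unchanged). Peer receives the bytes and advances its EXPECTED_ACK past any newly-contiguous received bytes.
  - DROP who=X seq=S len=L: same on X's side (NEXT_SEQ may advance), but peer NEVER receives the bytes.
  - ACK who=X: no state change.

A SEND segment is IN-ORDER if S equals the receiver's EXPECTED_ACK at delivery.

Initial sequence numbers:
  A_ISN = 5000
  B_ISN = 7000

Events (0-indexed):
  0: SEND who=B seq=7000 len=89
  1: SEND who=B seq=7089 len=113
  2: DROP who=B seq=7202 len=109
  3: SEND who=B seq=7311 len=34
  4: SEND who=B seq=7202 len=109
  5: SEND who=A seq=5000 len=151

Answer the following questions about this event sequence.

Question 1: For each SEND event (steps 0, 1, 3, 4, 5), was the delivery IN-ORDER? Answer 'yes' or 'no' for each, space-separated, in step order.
Answer: yes yes no yes yes

Derivation:
Step 0: SEND seq=7000 -> in-order
Step 1: SEND seq=7089 -> in-order
Step 3: SEND seq=7311 -> out-of-order
Step 4: SEND seq=7202 -> in-order
Step 5: SEND seq=5000 -> in-order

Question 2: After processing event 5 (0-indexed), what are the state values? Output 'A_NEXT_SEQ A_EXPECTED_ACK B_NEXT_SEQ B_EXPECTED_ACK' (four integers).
After event 0: A_seq=5000 A_ack=7089 B_seq=7089 B_ack=5000
After event 1: A_seq=5000 A_ack=7202 B_seq=7202 B_ack=5000
After event 2: A_seq=5000 A_ack=7202 B_seq=7311 B_ack=5000
After event 3: A_seq=5000 A_ack=7202 B_seq=7345 B_ack=5000
After event 4: A_seq=5000 A_ack=7345 B_seq=7345 B_ack=5000
After event 5: A_seq=5151 A_ack=7345 B_seq=7345 B_ack=5151

5151 7345 7345 5151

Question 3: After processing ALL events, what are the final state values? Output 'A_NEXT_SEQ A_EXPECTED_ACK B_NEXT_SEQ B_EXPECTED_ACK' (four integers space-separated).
After event 0: A_seq=5000 A_ack=7089 B_seq=7089 B_ack=5000
After event 1: A_seq=5000 A_ack=7202 B_seq=7202 B_ack=5000
After event 2: A_seq=5000 A_ack=7202 B_seq=7311 B_ack=5000
After event 3: A_seq=5000 A_ack=7202 B_seq=7345 B_ack=5000
After event 4: A_seq=5000 A_ack=7345 B_seq=7345 B_ack=5000
After event 5: A_seq=5151 A_ack=7345 B_seq=7345 B_ack=5151

Answer: 5151 7345 7345 5151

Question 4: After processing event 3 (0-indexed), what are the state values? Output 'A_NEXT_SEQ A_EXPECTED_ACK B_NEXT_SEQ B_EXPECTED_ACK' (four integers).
After event 0: A_seq=5000 A_ack=7089 B_seq=7089 B_ack=5000
After event 1: A_seq=5000 A_ack=7202 B_seq=7202 B_ack=5000
After event 2: A_seq=5000 A_ack=7202 B_seq=7311 B_ack=5000
After event 3: A_seq=5000 A_ack=7202 B_seq=7345 B_ack=5000

5000 7202 7345 5000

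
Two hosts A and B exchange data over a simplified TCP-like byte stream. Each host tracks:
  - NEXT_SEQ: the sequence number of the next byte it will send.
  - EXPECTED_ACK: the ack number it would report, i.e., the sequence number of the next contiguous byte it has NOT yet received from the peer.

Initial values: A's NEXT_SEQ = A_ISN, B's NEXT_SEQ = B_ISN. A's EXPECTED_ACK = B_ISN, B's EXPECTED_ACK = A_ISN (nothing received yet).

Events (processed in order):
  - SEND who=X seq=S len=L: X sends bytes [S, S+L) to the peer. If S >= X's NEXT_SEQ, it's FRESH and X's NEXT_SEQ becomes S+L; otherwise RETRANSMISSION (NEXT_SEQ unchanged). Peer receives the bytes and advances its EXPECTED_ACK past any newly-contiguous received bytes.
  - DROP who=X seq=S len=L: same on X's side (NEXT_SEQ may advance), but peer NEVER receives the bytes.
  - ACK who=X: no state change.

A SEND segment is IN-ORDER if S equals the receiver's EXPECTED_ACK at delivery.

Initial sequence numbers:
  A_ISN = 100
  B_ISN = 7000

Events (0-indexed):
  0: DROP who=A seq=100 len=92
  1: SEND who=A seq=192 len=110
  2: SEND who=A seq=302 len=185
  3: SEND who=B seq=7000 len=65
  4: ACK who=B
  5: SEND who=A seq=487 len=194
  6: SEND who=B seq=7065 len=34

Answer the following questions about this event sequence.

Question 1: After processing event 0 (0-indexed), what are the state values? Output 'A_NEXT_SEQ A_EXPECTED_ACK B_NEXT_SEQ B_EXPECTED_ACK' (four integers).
After event 0: A_seq=192 A_ack=7000 B_seq=7000 B_ack=100

192 7000 7000 100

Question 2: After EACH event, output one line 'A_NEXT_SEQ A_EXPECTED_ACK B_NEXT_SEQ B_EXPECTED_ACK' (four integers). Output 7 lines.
192 7000 7000 100
302 7000 7000 100
487 7000 7000 100
487 7065 7065 100
487 7065 7065 100
681 7065 7065 100
681 7099 7099 100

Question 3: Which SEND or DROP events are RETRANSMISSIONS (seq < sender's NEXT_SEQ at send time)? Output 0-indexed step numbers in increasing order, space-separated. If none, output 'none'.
Step 0: DROP seq=100 -> fresh
Step 1: SEND seq=192 -> fresh
Step 2: SEND seq=302 -> fresh
Step 3: SEND seq=7000 -> fresh
Step 5: SEND seq=487 -> fresh
Step 6: SEND seq=7065 -> fresh

Answer: none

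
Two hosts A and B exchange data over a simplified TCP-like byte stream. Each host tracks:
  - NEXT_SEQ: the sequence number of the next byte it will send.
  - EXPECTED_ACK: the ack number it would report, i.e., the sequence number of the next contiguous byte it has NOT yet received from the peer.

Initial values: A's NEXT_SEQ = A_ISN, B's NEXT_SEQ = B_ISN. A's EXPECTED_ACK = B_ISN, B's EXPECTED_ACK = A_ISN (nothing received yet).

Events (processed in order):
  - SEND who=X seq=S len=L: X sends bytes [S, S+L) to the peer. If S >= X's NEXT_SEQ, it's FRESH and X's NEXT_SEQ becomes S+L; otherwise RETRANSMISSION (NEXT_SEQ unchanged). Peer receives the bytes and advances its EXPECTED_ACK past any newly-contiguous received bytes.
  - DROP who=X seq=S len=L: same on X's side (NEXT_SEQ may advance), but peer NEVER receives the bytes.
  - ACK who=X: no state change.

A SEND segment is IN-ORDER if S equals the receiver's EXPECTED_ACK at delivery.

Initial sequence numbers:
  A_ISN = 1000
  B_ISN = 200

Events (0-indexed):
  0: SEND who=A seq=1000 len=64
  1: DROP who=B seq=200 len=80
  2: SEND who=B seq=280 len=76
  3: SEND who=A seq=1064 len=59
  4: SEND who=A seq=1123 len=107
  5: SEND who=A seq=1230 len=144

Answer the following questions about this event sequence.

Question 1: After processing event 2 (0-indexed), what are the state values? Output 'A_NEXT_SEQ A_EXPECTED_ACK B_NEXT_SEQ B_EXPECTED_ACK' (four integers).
After event 0: A_seq=1064 A_ack=200 B_seq=200 B_ack=1064
After event 1: A_seq=1064 A_ack=200 B_seq=280 B_ack=1064
After event 2: A_seq=1064 A_ack=200 B_seq=356 B_ack=1064

1064 200 356 1064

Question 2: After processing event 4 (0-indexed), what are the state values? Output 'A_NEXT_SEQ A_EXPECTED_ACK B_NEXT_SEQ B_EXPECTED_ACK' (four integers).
After event 0: A_seq=1064 A_ack=200 B_seq=200 B_ack=1064
After event 1: A_seq=1064 A_ack=200 B_seq=280 B_ack=1064
After event 2: A_seq=1064 A_ack=200 B_seq=356 B_ack=1064
After event 3: A_seq=1123 A_ack=200 B_seq=356 B_ack=1123
After event 4: A_seq=1230 A_ack=200 B_seq=356 B_ack=1230

1230 200 356 1230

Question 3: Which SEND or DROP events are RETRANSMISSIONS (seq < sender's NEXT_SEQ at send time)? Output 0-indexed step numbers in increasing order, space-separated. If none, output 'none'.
Step 0: SEND seq=1000 -> fresh
Step 1: DROP seq=200 -> fresh
Step 2: SEND seq=280 -> fresh
Step 3: SEND seq=1064 -> fresh
Step 4: SEND seq=1123 -> fresh
Step 5: SEND seq=1230 -> fresh

Answer: none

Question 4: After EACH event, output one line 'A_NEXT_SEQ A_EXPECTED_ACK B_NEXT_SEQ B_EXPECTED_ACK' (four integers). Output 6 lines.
1064 200 200 1064
1064 200 280 1064
1064 200 356 1064
1123 200 356 1123
1230 200 356 1230
1374 200 356 1374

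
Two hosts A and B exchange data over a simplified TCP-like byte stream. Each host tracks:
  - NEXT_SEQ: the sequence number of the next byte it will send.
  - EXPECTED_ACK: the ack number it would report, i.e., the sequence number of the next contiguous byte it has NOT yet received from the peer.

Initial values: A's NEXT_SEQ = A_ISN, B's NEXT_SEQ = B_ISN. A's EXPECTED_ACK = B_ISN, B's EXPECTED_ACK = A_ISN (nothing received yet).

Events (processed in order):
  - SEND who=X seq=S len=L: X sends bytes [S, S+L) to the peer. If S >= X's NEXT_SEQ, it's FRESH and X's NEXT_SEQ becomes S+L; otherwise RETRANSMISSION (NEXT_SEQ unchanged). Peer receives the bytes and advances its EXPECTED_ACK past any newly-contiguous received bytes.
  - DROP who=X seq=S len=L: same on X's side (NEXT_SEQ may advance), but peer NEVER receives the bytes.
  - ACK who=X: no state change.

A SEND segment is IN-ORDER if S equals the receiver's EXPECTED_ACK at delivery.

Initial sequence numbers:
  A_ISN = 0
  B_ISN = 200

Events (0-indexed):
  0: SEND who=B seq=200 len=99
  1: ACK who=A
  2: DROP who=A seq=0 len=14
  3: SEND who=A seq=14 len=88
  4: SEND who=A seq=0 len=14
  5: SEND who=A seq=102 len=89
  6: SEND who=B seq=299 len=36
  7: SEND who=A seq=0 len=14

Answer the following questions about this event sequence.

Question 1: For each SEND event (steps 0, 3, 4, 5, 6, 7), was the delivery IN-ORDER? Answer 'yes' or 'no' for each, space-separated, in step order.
Answer: yes no yes yes yes no

Derivation:
Step 0: SEND seq=200 -> in-order
Step 3: SEND seq=14 -> out-of-order
Step 4: SEND seq=0 -> in-order
Step 5: SEND seq=102 -> in-order
Step 6: SEND seq=299 -> in-order
Step 7: SEND seq=0 -> out-of-order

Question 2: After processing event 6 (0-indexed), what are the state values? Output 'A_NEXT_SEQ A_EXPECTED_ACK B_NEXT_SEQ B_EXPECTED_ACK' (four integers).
After event 0: A_seq=0 A_ack=299 B_seq=299 B_ack=0
After event 1: A_seq=0 A_ack=299 B_seq=299 B_ack=0
After event 2: A_seq=14 A_ack=299 B_seq=299 B_ack=0
After event 3: A_seq=102 A_ack=299 B_seq=299 B_ack=0
After event 4: A_seq=102 A_ack=299 B_seq=299 B_ack=102
After event 5: A_seq=191 A_ack=299 B_seq=299 B_ack=191
After event 6: A_seq=191 A_ack=335 B_seq=335 B_ack=191

191 335 335 191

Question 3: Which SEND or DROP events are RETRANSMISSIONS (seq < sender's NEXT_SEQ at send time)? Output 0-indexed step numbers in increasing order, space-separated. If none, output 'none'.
Step 0: SEND seq=200 -> fresh
Step 2: DROP seq=0 -> fresh
Step 3: SEND seq=14 -> fresh
Step 4: SEND seq=0 -> retransmit
Step 5: SEND seq=102 -> fresh
Step 6: SEND seq=299 -> fresh
Step 7: SEND seq=0 -> retransmit

Answer: 4 7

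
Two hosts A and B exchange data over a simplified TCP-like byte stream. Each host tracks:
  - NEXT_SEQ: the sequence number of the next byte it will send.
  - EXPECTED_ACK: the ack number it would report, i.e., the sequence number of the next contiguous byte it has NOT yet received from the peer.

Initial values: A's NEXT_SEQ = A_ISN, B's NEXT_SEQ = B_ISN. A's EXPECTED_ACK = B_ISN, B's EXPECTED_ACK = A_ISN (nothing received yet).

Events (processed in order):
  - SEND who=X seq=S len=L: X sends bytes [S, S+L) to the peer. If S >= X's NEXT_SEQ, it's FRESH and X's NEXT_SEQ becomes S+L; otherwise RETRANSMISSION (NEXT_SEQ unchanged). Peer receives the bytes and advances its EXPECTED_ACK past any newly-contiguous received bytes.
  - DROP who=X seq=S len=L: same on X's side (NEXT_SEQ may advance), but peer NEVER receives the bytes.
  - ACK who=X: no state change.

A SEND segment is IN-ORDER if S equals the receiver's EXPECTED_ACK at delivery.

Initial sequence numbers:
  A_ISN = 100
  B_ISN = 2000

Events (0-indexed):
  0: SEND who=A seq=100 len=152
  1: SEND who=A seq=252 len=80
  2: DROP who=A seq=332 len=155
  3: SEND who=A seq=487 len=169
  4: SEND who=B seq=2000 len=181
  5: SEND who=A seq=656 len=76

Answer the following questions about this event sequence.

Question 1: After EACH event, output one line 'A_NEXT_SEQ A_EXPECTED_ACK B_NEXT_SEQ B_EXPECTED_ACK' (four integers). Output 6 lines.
252 2000 2000 252
332 2000 2000 332
487 2000 2000 332
656 2000 2000 332
656 2181 2181 332
732 2181 2181 332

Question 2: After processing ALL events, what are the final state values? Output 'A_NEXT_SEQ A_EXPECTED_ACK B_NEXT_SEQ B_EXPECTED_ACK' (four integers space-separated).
After event 0: A_seq=252 A_ack=2000 B_seq=2000 B_ack=252
After event 1: A_seq=332 A_ack=2000 B_seq=2000 B_ack=332
After event 2: A_seq=487 A_ack=2000 B_seq=2000 B_ack=332
After event 3: A_seq=656 A_ack=2000 B_seq=2000 B_ack=332
After event 4: A_seq=656 A_ack=2181 B_seq=2181 B_ack=332
After event 5: A_seq=732 A_ack=2181 B_seq=2181 B_ack=332

Answer: 732 2181 2181 332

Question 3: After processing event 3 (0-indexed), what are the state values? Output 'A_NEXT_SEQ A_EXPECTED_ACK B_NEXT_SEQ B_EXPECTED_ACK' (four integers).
After event 0: A_seq=252 A_ack=2000 B_seq=2000 B_ack=252
After event 1: A_seq=332 A_ack=2000 B_seq=2000 B_ack=332
After event 2: A_seq=487 A_ack=2000 B_seq=2000 B_ack=332
After event 3: A_seq=656 A_ack=2000 B_seq=2000 B_ack=332

656 2000 2000 332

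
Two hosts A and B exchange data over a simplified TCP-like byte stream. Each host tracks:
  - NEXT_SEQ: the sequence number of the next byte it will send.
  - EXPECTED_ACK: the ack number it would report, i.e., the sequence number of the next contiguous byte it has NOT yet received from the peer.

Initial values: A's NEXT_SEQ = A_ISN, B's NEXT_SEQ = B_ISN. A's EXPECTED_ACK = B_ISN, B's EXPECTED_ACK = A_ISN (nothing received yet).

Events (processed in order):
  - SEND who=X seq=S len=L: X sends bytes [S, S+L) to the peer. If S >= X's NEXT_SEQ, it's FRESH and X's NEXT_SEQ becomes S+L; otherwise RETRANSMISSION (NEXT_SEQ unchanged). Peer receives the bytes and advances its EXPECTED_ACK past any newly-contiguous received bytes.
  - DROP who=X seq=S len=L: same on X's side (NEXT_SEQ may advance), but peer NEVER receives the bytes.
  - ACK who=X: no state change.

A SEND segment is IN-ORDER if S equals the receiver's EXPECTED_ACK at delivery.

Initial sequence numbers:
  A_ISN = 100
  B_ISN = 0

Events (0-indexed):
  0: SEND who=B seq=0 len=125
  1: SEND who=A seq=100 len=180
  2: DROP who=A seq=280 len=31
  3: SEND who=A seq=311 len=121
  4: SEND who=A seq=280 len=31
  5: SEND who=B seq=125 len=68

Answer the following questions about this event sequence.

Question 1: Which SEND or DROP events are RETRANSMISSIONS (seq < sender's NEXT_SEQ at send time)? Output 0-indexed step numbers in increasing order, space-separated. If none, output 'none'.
Step 0: SEND seq=0 -> fresh
Step 1: SEND seq=100 -> fresh
Step 2: DROP seq=280 -> fresh
Step 3: SEND seq=311 -> fresh
Step 4: SEND seq=280 -> retransmit
Step 5: SEND seq=125 -> fresh

Answer: 4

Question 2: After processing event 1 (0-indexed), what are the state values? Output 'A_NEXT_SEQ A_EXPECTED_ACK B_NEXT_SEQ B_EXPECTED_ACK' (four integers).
After event 0: A_seq=100 A_ack=125 B_seq=125 B_ack=100
After event 1: A_seq=280 A_ack=125 B_seq=125 B_ack=280

280 125 125 280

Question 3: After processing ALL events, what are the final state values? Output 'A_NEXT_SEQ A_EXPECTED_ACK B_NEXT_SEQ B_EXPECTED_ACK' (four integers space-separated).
After event 0: A_seq=100 A_ack=125 B_seq=125 B_ack=100
After event 1: A_seq=280 A_ack=125 B_seq=125 B_ack=280
After event 2: A_seq=311 A_ack=125 B_seq=125 B_ack=280
After event 3: A_seq=432 A_ack=125 B_seq=125 B_ack=280
After event 4: A_seq=432 A_ack=125 B_seq=125 B_ack=432
After event 5: A_seq=432 A_ack=193 B_seq=193 B_ack=432

Answer: 432 193 193 432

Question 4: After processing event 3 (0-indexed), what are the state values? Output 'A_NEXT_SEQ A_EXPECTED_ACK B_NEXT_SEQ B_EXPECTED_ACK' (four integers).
After event 0: A_seq=100 A_ack=125 B_seq=125 B_ack=100
After event 1: A_seq=280 A_ack=125 B_seq=125 B_ack=280
After event 2: A_seq=311 A_ack=125 B_seq=125 B_ack=280
After event 3: A_seq=432 A_ack=125 B_seq=125 B_ack=280

432 125 125 280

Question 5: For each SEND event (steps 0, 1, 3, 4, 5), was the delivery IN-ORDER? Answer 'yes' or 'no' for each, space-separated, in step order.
Answer: yes yes no yes yes

Derivation:
Step 0: SEND seq=0 -> in-order
Step 1: SEND seq=100 -> in-order
Step 3: SEND seq=311 -> out-of-order
Step 4: SEND seq=280 -> in-order
Step 5: SEND seq=125 -> in-order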